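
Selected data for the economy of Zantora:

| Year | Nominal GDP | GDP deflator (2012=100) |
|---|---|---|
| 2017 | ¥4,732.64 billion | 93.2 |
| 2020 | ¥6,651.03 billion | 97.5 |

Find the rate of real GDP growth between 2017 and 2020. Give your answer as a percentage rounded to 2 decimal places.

Real GDP 2017 = 4732.64 / 0.932 = 5077.94.
Real GDP 2020 = 6651.03 / 0.975 = 6821.57.
Real growth = 6821.57 / 5077.94 − 1 = 0.3434.

34.34%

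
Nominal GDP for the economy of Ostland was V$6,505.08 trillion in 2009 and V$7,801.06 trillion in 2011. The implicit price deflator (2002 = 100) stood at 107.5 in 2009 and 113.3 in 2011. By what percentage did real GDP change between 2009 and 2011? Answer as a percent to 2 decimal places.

Deflate each year: 2009 → 6505.08/1.075 = 6051.24; 2011 → 7801.06/1.133 = 6885.31.
So real GDP changed by 6885.31/6051.24 − 1 = 0.1378, i.e. 13.78%.

13.78%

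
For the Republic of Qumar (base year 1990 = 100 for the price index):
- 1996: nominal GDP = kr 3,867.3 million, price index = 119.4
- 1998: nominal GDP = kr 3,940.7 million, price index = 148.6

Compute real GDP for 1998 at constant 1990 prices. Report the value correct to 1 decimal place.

Real GDP = Nominal / (price index/100) = 3940.7 / 1.486 = 2651.88.

kr 2,651.9 million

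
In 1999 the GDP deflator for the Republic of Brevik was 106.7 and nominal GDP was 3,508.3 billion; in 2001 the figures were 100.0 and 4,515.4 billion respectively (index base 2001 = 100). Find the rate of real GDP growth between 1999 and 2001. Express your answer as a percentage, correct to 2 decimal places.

Deflate each year: 1999 → 3508.3/1.067 = 3288.00; 2001 → 4515.4/1.000 = 4515.40.
So real GDP changed by 4515.40/3288.00 − 1 = 0.3733, i.e. 37.33%.

37.33%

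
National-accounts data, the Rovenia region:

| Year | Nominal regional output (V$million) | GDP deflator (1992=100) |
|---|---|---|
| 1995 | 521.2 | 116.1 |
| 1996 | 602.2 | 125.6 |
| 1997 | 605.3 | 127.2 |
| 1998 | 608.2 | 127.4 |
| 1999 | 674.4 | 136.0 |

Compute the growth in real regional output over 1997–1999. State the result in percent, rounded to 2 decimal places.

Real regional output 1997 = 605.3/1.272 = 475.86.
Real regional output 1999 = 674.4/1.360 = 495.88.
Change = 495.88/475.86 − 1 = 0.0421.

4.21%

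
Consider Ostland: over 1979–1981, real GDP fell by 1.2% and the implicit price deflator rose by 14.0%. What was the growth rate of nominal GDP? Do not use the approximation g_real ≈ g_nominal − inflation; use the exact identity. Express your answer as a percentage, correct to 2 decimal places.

12.63%

(1 + g_nom) = (1 + g_real)(1 + π) = 0.9880 × 1.1400 = 1.12632.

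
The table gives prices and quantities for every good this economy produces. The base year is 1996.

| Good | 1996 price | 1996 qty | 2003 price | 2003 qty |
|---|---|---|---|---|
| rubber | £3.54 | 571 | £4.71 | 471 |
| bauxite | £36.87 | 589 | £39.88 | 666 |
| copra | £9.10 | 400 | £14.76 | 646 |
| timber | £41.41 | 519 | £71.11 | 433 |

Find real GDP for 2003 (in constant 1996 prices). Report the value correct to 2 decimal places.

£50031.89

Real GDP 2003 = Σ (p_1996 × q_2003) = 3.54·471 + 36.87·666 + 9.10·646 + 41.41·433 = 50031.89.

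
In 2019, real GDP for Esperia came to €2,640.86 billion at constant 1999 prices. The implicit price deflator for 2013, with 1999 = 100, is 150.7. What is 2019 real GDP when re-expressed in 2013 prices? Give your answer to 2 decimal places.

€3,979.78 billion

Real GDP in 2013 prices = Real GDP in 1999 prices × (P_2013/P_1999) = 2640.86 × 1.507 = 3979.78.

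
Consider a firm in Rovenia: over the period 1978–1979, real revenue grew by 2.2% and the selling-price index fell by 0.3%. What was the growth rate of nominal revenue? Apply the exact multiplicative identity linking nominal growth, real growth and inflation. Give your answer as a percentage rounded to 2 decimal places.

(1 + g_nom) = (1 + g_real)(1 + π) = 1.0220 × 0.9970 = 1.01893.

1.89%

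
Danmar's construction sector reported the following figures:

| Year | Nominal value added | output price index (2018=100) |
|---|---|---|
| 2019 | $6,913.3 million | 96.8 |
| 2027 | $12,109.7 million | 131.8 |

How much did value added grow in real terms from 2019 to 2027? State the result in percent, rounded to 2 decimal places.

28.65%

Real value added 2019 = 6913.3 / 0.968 = 7141.84.
Real value added 2027 = 12109.7 / 1.318 = 9187.94.
Real growth = 9187.94 / 7141.84 − 1 = 0.2865.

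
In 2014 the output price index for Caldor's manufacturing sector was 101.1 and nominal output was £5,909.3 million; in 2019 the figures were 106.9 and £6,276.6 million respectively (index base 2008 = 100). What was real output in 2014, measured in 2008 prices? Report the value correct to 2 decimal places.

Real output = Nominal / (output price index/100) = 5909.3 / 1.011 = 5845.00.

£5,845.00 million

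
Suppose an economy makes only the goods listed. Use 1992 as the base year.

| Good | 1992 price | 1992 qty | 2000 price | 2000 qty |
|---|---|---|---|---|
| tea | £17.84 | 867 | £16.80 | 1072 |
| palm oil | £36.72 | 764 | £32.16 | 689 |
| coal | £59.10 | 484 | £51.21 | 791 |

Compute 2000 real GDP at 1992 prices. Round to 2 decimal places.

£91172.66

Real GDP 2000 = Σ (p_1992 × q_2000) = 17.84·1072 + 36.72·689 + 59.10·791 = 91172.66.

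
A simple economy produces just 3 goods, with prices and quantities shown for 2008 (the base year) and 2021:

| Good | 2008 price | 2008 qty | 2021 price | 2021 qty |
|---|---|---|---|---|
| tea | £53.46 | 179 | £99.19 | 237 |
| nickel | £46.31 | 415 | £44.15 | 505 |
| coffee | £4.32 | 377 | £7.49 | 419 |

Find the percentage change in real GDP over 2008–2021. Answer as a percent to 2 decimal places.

24.49%

Real GDP 2008 = Nominal GDP 2008 = 53.46·179 + 46.31·415 + 4.32·377 = 30416.63.
Real GDP 2021 (at 2008 prices) = 53.46·237 + 46.31·505 + 4.32·419 = 37866.65.
Real growth = 37866.65/30416.63 − 1 = 0.2449.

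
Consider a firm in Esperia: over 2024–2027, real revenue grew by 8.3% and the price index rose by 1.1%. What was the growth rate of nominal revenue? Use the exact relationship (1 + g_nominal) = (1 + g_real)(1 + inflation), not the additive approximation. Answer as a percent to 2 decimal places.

9.49%

(1 + g_nom) = (1 + g_real)(1 + π) = 1.0830 × 1.0110 = 1.09491.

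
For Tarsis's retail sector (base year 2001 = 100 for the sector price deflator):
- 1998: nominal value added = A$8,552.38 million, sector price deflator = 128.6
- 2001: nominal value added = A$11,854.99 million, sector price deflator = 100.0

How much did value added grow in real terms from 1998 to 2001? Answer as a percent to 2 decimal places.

Deflate each year: 1998 → 8552.38/1.286 = 6650.37; 2001 → 11854.99/1.000 = 11854.99.
So real value added changed by 11854.99/6650.37 − 1 = 0.7826, i.e. 78.26%.

78.26%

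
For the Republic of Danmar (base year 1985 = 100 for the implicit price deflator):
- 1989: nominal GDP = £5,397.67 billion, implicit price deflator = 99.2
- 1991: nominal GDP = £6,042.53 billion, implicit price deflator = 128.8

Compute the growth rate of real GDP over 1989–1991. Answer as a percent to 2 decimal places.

-13.78%

Deflate each year: 1989 → 5397.67/0.992 = 5441.20; 1991 → 6042.53/1.288 = 4691.41.
So real GDP changed by 4691.41/5441.20 − 1 = -0.1378, i.e. -13.78%.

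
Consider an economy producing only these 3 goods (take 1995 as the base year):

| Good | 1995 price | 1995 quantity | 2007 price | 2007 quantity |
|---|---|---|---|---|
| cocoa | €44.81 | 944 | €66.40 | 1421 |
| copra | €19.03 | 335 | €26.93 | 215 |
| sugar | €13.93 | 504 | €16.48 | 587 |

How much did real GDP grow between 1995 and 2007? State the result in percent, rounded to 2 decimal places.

Real GDP 1995 = Nominal GDP 1995 = 44.81·944 + 19.03·335 + 13.93·504 = 55696.41.
Real GDP 2007 (at 1995 prices) = 44.81·1421 + 19.03·215 + 13.93·587 = 75943.37.
Real growth = 75943.37/55696.41 − 1 = 0.3635.

36.35%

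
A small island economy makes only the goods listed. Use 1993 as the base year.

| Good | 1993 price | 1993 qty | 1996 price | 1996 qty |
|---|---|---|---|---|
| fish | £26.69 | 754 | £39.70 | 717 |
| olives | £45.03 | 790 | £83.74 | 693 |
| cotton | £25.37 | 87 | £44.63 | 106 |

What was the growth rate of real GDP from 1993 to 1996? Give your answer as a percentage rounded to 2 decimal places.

Real GDP 1993 = Nominal GDP 1993 = 26.69·754 + 45.03·790 + 25.37·87 = 57905.15.
Real GDP 1996 (at 1993 prices) = 26.69·717 + 45.03·693 + 25.37·106 = 53031.74.
Real growth = 53031.74/57905.15 − 1 = -0.0842.

-8.42%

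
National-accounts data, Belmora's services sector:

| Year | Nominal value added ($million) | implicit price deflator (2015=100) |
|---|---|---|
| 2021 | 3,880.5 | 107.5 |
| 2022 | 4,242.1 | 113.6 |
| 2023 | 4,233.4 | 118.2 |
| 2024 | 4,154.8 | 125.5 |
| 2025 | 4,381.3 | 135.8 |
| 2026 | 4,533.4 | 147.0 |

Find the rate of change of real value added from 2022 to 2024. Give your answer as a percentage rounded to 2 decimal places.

-11.34%

Real value added 2022 = 4242.1/1.136 = 3734.24.
Real value added 2024 = 4154.8/1.255 = 3310.60.
Change = 3310.60/3734.24 − 1 = -0.1134.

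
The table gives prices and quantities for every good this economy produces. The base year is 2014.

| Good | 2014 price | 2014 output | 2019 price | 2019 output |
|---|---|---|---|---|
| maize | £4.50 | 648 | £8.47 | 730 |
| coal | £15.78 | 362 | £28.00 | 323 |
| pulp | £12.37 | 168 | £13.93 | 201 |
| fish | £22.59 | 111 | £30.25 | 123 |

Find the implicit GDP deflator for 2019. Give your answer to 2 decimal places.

Nominal GDP 2019 = 8.47·730 + 28.00·323 + 13.93·201 + 30.25·123 = 21747.78.
Real GDP 2019 (at 2014 prices) = 4.50·730 + 15.78·323 + 12.37·201 + 22.59·123 = 13646.88.
Deflator = Nominal/Real × 100 = 21747.78/13646.88 × 100 = 159.361.

159.36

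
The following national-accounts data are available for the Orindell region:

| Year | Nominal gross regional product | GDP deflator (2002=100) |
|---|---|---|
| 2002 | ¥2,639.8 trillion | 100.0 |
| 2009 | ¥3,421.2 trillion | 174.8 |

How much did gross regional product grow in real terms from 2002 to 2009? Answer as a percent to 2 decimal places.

Real gross regional product 2002 = 2639.8 / 1.000 = 2639.80.
Real gross regional product 2009 = 3421.2 / 1.748 = 1957.21.
Real growth = 1957.21 / 2639.80 − 1 = -0.2586.

-25.86%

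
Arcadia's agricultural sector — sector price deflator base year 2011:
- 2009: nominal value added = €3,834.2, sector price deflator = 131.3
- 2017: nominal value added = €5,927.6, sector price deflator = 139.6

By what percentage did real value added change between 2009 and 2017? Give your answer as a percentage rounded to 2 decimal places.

Real value added 2009 = 3834.2 / 1.313 = 2920.18.
Real value added 2017 = 5927.6 / 1.396 = 4246.13.
Real growth = 4246.13 / 2920.18 − 1 = 0.4541.

45.41%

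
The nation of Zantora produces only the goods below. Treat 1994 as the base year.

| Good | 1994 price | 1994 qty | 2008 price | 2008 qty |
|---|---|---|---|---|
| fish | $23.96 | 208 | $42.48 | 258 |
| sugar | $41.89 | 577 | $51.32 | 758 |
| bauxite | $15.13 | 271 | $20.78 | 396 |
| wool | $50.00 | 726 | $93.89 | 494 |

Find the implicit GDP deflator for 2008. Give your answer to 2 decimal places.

Nominal GDP 2008 = 42.48·258 + 51.32·758 + 20.78·396 + 93.89·494 = 104470.94.
Real GDP 2008 (at 1994 prices) = 23.96·258 + 41.89·758 + 15.13·396 + 50.00·494 = 68625.78.
Deflator = Nominal/Real × 100 = 104470.94/68625.78 × 100 = 152.233.

152.23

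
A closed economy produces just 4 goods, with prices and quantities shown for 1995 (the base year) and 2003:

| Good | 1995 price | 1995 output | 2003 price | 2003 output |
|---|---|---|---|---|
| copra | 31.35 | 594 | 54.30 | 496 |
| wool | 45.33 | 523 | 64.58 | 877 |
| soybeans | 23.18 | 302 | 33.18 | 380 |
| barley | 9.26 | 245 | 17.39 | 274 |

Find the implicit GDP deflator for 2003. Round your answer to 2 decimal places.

151.45

Nominal GDP 2003 = 54.30·496 + 64.58·877 + 33.18·380 + 17.39·274 = 100942.72.
Real GDP 2003 (at 1995 prices) = 31.35·496 + 45.33·877 + 23.18·380 + 9.26·274 = 66649.65.
Deflator = Nominal/Real × 100 = 100942.72/66649.65 × 100 = 151.453.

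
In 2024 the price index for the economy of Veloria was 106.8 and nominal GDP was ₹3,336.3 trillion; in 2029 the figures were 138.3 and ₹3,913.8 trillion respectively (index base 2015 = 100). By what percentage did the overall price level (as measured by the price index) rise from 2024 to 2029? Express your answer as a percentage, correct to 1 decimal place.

Price-level change = 138.3 / 106.8 − 1 = 0.2949.

29.5%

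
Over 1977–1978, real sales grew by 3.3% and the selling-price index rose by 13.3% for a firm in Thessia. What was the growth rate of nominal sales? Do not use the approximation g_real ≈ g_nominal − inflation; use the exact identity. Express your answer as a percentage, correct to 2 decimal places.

(1 + g_nom) = (1 + g_real)(1 + π) = 1.0330 × 1.1330 = 1.17039.

17.04%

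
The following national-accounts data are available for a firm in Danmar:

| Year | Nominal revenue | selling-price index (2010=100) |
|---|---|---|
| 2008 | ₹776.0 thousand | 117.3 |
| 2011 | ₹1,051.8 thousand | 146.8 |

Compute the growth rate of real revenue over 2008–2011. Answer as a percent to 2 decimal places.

8.30%

Deflate each year: 2008 → 776.0/1.173 = 661.55; 2011 → 1051.8/1.468 = 716.49.
So real revenue changed by 716.49/661.55 − 1 = 0.0830, i.e. 8.30%.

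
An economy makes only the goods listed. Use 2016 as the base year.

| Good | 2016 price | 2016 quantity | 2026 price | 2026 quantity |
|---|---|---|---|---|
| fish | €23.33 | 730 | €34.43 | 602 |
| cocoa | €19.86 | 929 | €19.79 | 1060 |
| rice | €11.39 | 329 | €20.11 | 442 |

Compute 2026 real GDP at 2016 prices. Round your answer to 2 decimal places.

Real GDP 2026 = Σ (p_2016 × q_2026) = 23.33·602 + 19.86·1060 + 11.39·442 = 40130.64.

€40130.64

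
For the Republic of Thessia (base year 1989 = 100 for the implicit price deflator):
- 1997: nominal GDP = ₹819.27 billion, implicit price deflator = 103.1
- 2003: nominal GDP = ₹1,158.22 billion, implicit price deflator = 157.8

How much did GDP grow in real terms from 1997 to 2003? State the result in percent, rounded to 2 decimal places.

-7.63%

Real GDP 1997 = 819.27 / 1.031 = 794.64.
Real GDP 2003 = 1158.22 / 1.578 = 733.98.
Real growth = 733.98 / 794.64 − 1 = -0.0763.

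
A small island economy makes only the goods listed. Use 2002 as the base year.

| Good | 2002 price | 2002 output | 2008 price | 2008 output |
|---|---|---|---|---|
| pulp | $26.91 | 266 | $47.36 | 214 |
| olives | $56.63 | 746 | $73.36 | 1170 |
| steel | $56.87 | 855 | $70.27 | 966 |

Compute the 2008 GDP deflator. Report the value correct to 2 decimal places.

Nominal GDP 2008 = 47.36·214 + 73.36·1170 + 70.27·966 = 163847.06.
Real GDP 2008 (at 2002 prices) = 26.91·214 + 56.63·1170 + 56.87·966 = 126952.26.
Deflator = Nominal/Real × 100 = 163847.06/126952.26 × 100 = 129.062.

129.06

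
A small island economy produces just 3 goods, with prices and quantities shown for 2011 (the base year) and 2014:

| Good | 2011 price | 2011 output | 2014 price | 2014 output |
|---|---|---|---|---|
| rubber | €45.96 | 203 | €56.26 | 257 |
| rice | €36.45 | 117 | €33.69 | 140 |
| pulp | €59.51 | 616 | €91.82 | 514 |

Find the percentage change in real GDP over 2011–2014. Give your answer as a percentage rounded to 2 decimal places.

Real GDP 2011 = Nominal GDP 2011 = 45.96·203 + 36.45·117 + 59.51·616 = 50252.69.
Real GDP 2014 (at 2011 prices) = 45.96·257 + 36.45·140 + 59.51·514 = 47502.86.
Real growth = 47502.86/50252.69 − 1 = -0.0547.

-5.47%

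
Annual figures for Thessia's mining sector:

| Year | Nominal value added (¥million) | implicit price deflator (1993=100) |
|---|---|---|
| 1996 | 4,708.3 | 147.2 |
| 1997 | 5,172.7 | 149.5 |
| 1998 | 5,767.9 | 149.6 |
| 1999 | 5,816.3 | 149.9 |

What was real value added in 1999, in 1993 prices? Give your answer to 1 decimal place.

Real value added 1999 = 5816.3 / 1.499 = 3880.12.

¥3,880.1 million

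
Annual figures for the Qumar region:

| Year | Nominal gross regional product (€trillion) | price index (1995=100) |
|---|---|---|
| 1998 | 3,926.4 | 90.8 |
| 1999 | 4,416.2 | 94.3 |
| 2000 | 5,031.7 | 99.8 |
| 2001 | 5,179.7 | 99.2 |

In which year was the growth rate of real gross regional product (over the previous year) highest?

1999: real = 4416.2/0.943 = 4683.14; growth vs 1998 (4324.23) = 8.30%.
2000: real = 5031.7/0.998 = 5041.78; growth vs 1999 (4683.14) = 7.66%.
2001: real = 5179.7/0.992 = 5221.47; growth vs 2000 (5041.78) = 3.56%.

1999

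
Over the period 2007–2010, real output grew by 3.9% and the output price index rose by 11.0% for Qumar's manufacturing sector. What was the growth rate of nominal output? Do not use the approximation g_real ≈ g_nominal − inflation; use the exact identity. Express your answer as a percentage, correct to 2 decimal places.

15.33%

(1 + g_nom) = (1 + g_real)(1 + π) = 1.0390 × 1.1100 = 1.15329.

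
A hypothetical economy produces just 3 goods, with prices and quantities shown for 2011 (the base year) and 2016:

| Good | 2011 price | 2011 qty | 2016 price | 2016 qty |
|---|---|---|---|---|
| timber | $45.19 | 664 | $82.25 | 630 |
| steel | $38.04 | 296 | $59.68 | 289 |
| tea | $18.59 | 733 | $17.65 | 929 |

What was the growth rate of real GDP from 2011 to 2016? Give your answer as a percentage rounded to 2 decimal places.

Real GDP 2011 = Nominal GDP 2011 = 45.19·664 + 38.04·296 + 18.59·733 = 54892.47.
Real GDP 2016 (at 2011 prices) = 45.19·630 + 38.04·289 + 18.59·929 = 56733.37.
Real growth = 56733.37/54892.47 − 1 = 0.0335.

3.35%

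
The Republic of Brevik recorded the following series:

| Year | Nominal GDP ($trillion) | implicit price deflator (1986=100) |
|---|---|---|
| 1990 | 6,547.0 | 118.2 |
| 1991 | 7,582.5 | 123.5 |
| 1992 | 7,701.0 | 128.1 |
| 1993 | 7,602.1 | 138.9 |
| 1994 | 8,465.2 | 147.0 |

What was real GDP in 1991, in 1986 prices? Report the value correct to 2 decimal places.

Real GDP 1991 = 7582.5 / 1.235 = 6139.68.

$6,139.68 trillion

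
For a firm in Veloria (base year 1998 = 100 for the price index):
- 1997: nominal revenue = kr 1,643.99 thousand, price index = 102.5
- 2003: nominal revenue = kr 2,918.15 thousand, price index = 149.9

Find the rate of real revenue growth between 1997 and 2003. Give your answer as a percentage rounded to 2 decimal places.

Deflate each year: 1997 → 1643.99/1.025 = 1603.89; 2003 → 2918.15/1.499 = 1946.73.
So real revenue changed by 1946.73/1603.89 − 1 = 0.2138, i.e. 21.38%.

21.38%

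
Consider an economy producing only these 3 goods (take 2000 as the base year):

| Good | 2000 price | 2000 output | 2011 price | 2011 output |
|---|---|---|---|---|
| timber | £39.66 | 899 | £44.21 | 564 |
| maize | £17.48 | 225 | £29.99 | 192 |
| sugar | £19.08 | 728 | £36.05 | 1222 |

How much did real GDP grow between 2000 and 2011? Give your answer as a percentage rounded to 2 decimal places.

-8.30%

Real GDP 2000 = Nominal GDP 2000 = 39.66·899 + 17.48·225 + 19.08·728 = 53477.58.
Real GDP 2011 (at 2000 prices) = 39.66·564 + 17.48·192 + 19.08·1222 = 49040.16.
Real growth = 49040.16/53477.58 − 1 = -0.0830.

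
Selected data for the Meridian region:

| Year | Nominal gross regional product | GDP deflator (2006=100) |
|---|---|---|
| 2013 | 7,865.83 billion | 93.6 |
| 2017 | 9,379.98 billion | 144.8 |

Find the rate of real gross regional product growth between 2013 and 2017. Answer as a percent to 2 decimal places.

-22.92%

Deflate each year: 2013 → 7865.83/0.936 = 8403.66; 2017 → 9379.98/1.448 = 6477.89.
So real gross regional product changed by 6477.89/8403.66 − 1 = -0.2292, i.e. -22.92%.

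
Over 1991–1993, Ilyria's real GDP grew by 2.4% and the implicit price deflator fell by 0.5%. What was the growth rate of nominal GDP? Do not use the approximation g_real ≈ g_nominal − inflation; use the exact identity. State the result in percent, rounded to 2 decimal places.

1.89%

(1 + g_nom) = (1 + g_real)(1 + π) = 1.0240 × 0.9950 = 1.01888.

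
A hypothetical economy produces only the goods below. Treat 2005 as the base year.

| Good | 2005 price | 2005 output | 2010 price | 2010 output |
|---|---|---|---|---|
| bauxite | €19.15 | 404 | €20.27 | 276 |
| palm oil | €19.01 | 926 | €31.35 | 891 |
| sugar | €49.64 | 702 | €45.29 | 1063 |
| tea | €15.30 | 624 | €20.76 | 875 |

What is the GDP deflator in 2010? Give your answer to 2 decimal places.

Nominal GDP 2010 = 20.27·276 + 31.35·891 + 45.29·1063 + 20.76·875 = 99835.64.
Real GDP 2010 (at 2005 prices) = 19.15·276 + 19.01·891 + 49.64·1063 + 15.30·875 = 88378.13.
Deflator = Nominal/Real × 100 = 99835.64/88378.13 × 100 = 112.964.

112.96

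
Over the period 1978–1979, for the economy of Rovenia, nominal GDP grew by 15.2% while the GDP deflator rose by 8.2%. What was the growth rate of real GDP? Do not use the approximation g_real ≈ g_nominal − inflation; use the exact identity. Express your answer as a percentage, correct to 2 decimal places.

(1 + g_nom) = (1 + g_real)(1 + π), so g_real = 1.1520 / 1.0820 − 1 = 0.06470.

6.47%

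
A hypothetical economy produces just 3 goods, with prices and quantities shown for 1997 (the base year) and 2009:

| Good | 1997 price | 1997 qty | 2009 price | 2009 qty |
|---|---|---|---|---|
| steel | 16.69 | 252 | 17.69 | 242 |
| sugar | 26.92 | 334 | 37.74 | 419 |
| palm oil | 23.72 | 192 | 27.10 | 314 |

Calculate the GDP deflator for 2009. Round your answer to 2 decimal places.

Nominal GDP 2009 = 17.69·242 + 37.74·419 + 27.10·314 = 28603.44.
Real GDP 2009 (at 1997 prices) = 16.69·242 + 26.92·419 + 23.72·314 = 22766.54.
Deflator = Nominal/Real × 100 = 28603.44/22766.54 × 100 = 125.638.

125.64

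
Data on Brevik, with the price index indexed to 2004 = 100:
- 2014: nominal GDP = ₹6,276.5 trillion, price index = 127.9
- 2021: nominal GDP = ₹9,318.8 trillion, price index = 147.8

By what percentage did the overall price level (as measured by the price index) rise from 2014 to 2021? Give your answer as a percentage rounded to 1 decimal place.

15.6%

Price-level change = 147.8 / 127.9 − 1 = 0.1556.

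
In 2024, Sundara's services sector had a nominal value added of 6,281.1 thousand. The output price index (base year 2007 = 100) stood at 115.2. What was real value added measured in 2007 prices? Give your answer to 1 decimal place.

5,452.3 thousand

Real value added = Nominal / (output price index/100) = 6281.1 / 1.152 = 5452.34.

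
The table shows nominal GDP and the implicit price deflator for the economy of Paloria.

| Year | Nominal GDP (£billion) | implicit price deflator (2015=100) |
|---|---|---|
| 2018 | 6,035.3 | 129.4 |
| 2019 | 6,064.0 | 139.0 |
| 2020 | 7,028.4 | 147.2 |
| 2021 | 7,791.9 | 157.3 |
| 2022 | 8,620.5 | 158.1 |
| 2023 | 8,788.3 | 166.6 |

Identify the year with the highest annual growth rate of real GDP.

2019: real = 6064.0/1.390 = 4362.59; growth vs 2018 (4664.06) = -6.46%.
2020: real = 7028.4/1.472 = 4774.73; growth vs 2019 (4362.59) = 9.45%.
2021: real = 7791.9/1.573 = 4953.53; growth vs 2020 (4774.73) = 3.74%.
2022: real = 8620.5/1.581 = 5452.56; growth vs 2021 (4953.53) = 10.07%.
2023: real = 8788.3/1.666 = 5275.09; growth vs 2022 (5452.56) = -3.25%.

2022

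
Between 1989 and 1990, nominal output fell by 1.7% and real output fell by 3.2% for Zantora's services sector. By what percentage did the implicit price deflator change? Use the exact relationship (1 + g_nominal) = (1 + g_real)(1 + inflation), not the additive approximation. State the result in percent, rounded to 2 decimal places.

(1 + g_nom) = (1 + g_real)(1 + π), so π = 0.9830 / 0.9680 − 1 = 0.01550.

1.55%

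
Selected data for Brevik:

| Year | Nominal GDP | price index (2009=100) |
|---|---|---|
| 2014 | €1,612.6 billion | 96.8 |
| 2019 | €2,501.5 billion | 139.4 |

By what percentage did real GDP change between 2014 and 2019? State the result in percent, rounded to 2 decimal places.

7.72%

Real GDP 2014 = 1612.6 / 0.968 = 1665.91.
Real GDP 2019 = 2501.5 / 1.394 = 1794.48.
Real growth = 1794.48 / 1665.91 − 1 = 0.0772.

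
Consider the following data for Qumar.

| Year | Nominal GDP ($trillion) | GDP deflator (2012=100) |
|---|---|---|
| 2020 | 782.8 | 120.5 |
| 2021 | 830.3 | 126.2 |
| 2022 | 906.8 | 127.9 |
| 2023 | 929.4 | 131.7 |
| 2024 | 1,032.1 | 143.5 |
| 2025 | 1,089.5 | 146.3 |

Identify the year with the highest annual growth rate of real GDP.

2021: real = 830.3/1.262 = 657.92; growth vs 2020 (649.63) = 1.28%.
2022: real = 906.8/1.279 = 708.99; growth vs 2021 (657.92) = 7.76%.
2023: real = 929.4/1.317 = 705.69; growth vs 2022 (708.99) = -0.47%.
2024: real = 1032.1/1.435 = 719.23; growth vs 2023 (705.69) = 1.92%.
2025: real = 1089.5/1.463 = 744.70; growth vs 2024 (719.23) = 3.54%.

2022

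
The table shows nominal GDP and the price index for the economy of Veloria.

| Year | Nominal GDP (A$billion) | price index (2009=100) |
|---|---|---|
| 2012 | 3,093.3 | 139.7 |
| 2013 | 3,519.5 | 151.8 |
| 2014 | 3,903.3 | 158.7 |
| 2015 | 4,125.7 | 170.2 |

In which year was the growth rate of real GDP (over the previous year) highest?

2013: real = 3519.5/1.518 = 2318.51; growth vs 2012 (2214.24) = 4.71%.
2014: real = 3903.3/1.587 = 2459.55; growth vs 2013 (2318.51) = 6.08%.
2015: real = 4125.7/1.702 = 2424.03; growth vs 2014 (2459.55) = -1.44%.

2014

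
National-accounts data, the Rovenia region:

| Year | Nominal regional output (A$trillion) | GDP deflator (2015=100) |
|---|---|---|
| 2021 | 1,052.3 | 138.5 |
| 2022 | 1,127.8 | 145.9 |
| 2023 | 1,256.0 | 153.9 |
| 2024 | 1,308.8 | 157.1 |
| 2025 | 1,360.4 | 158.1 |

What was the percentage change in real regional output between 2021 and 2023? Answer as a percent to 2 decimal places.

7.41%

Real regional output 2021 = 1052.3/1.385 = 759.78.
Real regional output 2023 = 1256.0/1.539 = 816.11.
Change = 816.11/759.78 − 1 = 0.0741.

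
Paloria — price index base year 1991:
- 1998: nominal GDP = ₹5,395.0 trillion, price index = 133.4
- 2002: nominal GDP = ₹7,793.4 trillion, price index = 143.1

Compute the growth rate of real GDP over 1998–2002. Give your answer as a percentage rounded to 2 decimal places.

Real GDP 1998 = 5395.0 / 1.334 = 4044.23.
Real GDP 2002 = 7793.4 / 1.431 = 5446.12.
Real growth = 5446.12 / 4044.23 − 1 = 0.3466.

34.66%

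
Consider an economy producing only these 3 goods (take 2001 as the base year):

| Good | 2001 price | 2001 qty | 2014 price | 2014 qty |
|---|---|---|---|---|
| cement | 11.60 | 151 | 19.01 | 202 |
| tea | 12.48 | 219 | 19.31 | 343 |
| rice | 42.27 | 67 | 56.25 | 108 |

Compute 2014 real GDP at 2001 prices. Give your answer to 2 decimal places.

11189.00

Real GDP 2014 = Σ (p_2001 × q_2014) = 11.60·202 + 12.48·343 + 42.27·108 = 11189.00.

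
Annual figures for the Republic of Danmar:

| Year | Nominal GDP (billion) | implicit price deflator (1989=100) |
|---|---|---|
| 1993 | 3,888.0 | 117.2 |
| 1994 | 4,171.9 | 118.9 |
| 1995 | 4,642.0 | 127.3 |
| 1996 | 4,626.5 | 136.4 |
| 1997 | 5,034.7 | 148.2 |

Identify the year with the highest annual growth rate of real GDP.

1994: real = 4171.9/1.189 = 3508.75; growth vs 1993 (3317.41) = 5.77%.
1995: real = 4642.0/1.273 = 3646.50; growth vs 1994 (3508.75) = 3.93%.
1996: real = 4626.5/1.364 = 3391.86; growth vs 1995 (3646.50) = -6.98%.
1997: real = 5034.7/1.482 = 3397.23; growth vs 1996 (3391.86) = 0.16%.

1994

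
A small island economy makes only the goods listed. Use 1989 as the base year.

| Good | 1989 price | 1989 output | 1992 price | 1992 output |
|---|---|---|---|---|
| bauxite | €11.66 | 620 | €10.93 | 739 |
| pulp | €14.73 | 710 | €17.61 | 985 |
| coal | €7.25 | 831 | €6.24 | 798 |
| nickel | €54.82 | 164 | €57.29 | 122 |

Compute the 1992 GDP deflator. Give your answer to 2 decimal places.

105.04

Nominal GDP 1992 = 10.93·739 + 17.61·985 + 6.24·798 + 57.29·122 = 37392.02.
Real GDP 1992 (at 1989 prices) = 11.66·739 + 14.73·985 + 7.25·798 + 54.82·122 = 35599.33.
Deflator = Nominal/Real × 100 = 37392.02/35599.33 × 100 = 105.036.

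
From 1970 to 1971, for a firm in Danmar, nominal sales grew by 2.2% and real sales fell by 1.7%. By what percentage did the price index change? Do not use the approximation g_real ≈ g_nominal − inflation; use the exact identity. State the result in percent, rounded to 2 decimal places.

3.97%

(1 + g_nom) = (1 + g_real)(1 + π), so π = 1.0220 / 0.9830 − 1 = 0.03967.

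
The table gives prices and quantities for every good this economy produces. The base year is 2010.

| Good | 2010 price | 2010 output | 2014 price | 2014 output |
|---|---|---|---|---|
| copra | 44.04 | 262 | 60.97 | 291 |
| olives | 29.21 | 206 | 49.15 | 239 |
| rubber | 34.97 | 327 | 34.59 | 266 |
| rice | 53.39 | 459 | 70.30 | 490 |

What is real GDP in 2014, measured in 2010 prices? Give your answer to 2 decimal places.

Real GDP 2014 = Σ (p_2010 × q_2014) = 44.04·291 + 29.21·239 + 34.97·266 + 53.39·490 = 55259.95.

55259.95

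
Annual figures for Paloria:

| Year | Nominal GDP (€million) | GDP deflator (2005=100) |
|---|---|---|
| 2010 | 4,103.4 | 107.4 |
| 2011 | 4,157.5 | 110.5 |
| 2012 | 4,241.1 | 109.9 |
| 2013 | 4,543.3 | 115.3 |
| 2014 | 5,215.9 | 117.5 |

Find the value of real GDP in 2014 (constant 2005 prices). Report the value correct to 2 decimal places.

€4,439.06 million

Real GDP 2014 = 5215.9 / 1.175 = 4439.06.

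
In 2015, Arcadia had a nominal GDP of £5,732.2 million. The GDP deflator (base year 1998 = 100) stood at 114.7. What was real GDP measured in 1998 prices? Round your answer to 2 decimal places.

Real GDP = Nominal / (GDP deflator/100) = 5732.2 / 1.147 = 4997.56.

£4,997.56 million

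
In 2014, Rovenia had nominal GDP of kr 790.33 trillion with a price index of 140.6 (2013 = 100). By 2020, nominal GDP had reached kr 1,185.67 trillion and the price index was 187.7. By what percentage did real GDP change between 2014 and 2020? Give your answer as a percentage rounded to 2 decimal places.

Deflate each year: 2014 → 790.33/1.406 = 562.11; 2020 → 1185.67/1.877 = 631.68.
So real GDP changed by 631.68/562.11 − 1 = 0.1238, i.e. 12.38%.

12.38%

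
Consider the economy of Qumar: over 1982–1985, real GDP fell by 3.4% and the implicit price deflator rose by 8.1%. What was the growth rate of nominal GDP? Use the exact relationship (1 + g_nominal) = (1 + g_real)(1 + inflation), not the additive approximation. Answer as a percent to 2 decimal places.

4.42%

(1 + g_nom) = (1 + g_real)(1 + π) = 0.9660 × 1.0810 = 1.04425.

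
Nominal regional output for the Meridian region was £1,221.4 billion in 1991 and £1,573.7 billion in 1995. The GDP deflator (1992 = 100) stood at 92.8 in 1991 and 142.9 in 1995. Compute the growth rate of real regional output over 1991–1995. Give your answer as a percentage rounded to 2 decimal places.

-16.33%

Real regional output 1991 = 1221.4 / 0.928 = 1316.16.
Real regional output 1995 = 1573.7 / 1.429 = 1101.26.
Real growth = 1101.26 / 1316.16 − 1 = -0.1633.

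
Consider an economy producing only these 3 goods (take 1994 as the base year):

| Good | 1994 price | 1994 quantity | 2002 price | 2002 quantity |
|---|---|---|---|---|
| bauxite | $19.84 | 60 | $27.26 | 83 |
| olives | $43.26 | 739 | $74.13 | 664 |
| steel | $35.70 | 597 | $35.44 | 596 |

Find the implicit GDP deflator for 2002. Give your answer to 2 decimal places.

140.58

Nominal GDP 2002 = 27.26·83 + 74.13·664 + 35.44·596 = 72607.14.
Real GDP 2002 (at 1994 prices) = 19.84·83 + 43.26·664 + 35.70·596 = 51648.56.
Deflator = Nominal/Real × 100 = 72607.14/51648.56 × 100 = 140.579.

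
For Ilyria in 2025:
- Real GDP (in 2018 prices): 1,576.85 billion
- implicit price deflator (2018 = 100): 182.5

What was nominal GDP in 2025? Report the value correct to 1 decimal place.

Nominal GDP = Real × (implicit price deflator/100) = 1576.85 × 1.825 = 2877.75.

2,877.8 billion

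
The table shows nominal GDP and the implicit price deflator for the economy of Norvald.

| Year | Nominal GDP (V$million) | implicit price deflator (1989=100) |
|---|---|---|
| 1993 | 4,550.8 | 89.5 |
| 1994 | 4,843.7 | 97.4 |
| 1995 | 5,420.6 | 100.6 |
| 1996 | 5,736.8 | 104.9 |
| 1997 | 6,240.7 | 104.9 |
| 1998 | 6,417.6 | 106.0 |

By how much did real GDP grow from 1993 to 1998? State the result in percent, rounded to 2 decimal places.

19.07%

Real GDP 1993 = 4550.8/0.895 = 5084.69.
Real GDP 1998 = 6417.6/1.060 = 6054.34.
Change = 6054.34/5084.69 − 1 = 0.1907.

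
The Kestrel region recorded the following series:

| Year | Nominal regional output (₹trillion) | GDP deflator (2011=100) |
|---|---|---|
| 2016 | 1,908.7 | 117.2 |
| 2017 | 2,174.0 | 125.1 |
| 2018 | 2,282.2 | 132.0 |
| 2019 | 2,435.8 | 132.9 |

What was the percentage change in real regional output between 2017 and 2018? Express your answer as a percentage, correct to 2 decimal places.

-0.51%

Real regional output 2017 = 2174.0/1.251 = 1737.81.
Real regional output 2018 = 2282.2/1.320 = 1728.94.
Change = 1728.94/1737.81 − 1 = -0.0051.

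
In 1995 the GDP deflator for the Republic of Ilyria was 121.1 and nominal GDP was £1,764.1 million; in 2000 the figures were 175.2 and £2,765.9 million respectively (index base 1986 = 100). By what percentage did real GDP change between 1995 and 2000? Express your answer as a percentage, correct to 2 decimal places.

8.37%

Real GDP 1995 = 1764.1 / 1.211 = 1456.73.
Real GDP 2000 = 2765.9 / 1.752 = 1578.71.
Real growth = 1578.71 / 1456.73 − 1 = 0.0837.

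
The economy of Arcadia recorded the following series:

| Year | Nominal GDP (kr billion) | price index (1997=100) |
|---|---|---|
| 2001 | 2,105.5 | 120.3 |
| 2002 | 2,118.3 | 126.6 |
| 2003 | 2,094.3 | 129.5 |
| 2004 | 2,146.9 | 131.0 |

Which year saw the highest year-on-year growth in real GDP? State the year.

2004

2002: real = 2118.3/1.266 = 1673.22; growth vs 2001 (1750.21) = -4.40%.
2003: real = 2094.3/1.295 = 1617.22; growth vs 2002 (1673.22) = -3.35%.
2004: real = 2146.9/1.310 = 1638.85; growth vs 2003 (1617.22) = 1.34%.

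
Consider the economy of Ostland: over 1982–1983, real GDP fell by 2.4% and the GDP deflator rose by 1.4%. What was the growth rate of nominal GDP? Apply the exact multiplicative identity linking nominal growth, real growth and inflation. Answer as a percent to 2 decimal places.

(1 + g_nom) = (1 + g_real)(1 + π) = 0.9760 × 1.0140 = 0.98966.

-1.03%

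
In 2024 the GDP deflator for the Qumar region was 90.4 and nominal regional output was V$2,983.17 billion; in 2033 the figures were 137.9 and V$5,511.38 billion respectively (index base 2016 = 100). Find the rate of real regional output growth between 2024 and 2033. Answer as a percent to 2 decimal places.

21.11%

Deflate each year: 2024 → 2983.17/0.904 = 3299.97; 2033 → 5511.38/1.379 = 3996.65.
So real regional output changed by 3996.65/3299.97 − 1 = 0.2111, i.e. 21.11%.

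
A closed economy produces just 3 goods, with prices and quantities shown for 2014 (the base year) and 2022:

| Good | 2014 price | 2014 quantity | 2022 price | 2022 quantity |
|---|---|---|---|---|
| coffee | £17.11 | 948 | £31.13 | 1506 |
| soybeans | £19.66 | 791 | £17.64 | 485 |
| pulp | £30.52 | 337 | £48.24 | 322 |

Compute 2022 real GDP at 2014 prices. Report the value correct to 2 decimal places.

Real GDP 2022 = Σ (p_2014 × q_2022) = 17.11·1506 + 19.66·485 + 30.52·322 = 45130.20.

£45130.20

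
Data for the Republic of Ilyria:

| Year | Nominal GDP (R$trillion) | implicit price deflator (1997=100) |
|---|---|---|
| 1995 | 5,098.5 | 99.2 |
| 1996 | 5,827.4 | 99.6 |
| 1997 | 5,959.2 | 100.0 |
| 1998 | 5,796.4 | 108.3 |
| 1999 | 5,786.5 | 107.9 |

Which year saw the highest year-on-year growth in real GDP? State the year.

1996: real = 5827.4/0.996 = 5850.80; growth vs 1995 (5139.62) = 13.84%.
1997: real = 5959.2/1.000 = 5959.20; growth vs 1996 (5850.80) = 1.85%.
1998: real = 5796.4/1.083 = 5352.17; growth vs 1997 (5959.20) = -10.19%.
1999: real = 5786.5/1.079 = 5362.84; growth vs 1998 (5352.17) = 0.20%.

1996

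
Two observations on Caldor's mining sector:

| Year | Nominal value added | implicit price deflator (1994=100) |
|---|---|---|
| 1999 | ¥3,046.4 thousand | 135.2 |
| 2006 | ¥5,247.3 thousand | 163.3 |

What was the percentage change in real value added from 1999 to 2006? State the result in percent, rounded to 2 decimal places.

Real value added 1999 = 3046.4 / 1.352 = 2253.25.
Real value added 2006 = 5247.3 / 1.633 = 3213.29.
Real growth = 3213.29 / 2253.25 − 1 = 0.4261.

42.61%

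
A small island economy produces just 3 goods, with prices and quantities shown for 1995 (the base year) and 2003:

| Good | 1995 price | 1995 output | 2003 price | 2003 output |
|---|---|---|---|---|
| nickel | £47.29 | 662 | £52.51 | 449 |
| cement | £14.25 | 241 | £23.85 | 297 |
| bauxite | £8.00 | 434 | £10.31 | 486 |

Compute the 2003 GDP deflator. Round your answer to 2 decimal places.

121.52

Nominal GDP 2003 = 52.51·449 + 23.85·297 + 10.31·486 = 35671.10.
Real GDP 2003 (at 1995 prices) = 47.29·449 + 14.25·297 + 8.00·486 = 29353.46.
Deflator = Nominal/Real × 100 = 35671.10/29353.46 × 100 = 121.523.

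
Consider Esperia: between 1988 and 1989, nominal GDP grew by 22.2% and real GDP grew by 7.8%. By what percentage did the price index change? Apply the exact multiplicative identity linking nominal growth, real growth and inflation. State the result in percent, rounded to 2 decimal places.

(1 + g_nom) = (1 + g_real)(1 + π), so π = 1.2220 / 1.0780 − 1 = 0.13358.

13.36%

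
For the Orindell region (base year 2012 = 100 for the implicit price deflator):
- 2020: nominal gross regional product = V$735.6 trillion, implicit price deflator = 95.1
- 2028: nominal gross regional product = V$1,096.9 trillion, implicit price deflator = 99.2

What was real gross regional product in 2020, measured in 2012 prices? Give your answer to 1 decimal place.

V$773.5 trillion

Real gross regional product = Nominal / (implicit price deflator/100) = 735.6 / 0.951 = 773.50.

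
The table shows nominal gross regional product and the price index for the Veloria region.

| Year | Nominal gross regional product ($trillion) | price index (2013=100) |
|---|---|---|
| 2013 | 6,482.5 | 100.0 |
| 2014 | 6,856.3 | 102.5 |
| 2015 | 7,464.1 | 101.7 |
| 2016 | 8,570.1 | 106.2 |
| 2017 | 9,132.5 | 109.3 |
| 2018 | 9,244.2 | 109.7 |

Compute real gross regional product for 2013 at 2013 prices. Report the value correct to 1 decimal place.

$6,482.5 trillion

Real gross regional product 2013 = 6482.5 / 1.000 = 6482.50.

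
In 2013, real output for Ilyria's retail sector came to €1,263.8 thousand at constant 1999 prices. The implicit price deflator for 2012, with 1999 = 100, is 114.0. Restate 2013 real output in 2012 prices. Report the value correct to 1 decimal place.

€1,440.7 thousand

Real output in 2012 prices = Real output in 1999 prices × (P_2012/P_1999) = 1263.8 × 1.140 = 1440.73.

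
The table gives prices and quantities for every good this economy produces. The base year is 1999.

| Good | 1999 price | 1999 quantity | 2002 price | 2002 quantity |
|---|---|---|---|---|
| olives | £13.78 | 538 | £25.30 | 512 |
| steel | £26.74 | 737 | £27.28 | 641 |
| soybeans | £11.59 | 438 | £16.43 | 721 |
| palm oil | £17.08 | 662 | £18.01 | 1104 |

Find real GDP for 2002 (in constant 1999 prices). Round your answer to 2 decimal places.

£51408.41

Real GDP 2002 = Σ (p_1999 × q_2002) = 13.78·512 + 26.74·641 + 11.59·721 + 17.08·1104 = 51408.41.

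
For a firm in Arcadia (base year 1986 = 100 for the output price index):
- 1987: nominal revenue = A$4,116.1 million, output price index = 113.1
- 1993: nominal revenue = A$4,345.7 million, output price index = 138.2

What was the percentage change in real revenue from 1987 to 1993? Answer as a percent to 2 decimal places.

-13.60%

Deflate each year: 1987 → 4116.1/1.131 = 3639.35; 1993 → 4345.7/1.382 = 3144.50.
So real revenue changed by 3144.50/3639.35 − 1 = -0.1360, i.e. -13.60%.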